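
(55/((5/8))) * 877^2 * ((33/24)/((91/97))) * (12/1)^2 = 1299926458512/91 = 14284906137.49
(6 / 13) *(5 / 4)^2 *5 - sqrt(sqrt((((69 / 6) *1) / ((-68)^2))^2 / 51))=-sqrt(46) *51^(3 / 4) / 6936 + 375 / 104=3.59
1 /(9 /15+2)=5 /13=0.38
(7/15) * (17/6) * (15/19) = 119/114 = 1.04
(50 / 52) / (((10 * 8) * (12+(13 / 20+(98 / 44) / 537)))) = 147675 / 155475944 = 0.00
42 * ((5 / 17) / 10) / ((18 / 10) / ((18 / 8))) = 105 / 68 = 1.54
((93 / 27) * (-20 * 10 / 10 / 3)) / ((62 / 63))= -23.33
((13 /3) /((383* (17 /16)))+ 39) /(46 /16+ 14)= 1219192 /527391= 2.31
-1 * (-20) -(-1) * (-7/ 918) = 18353/ 918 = 19.99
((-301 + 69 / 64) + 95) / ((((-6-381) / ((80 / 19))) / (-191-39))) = -175375 / 342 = -512.79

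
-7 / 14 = -1 / 2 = -0.50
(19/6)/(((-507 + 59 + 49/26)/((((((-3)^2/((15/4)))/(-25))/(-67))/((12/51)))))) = -4199/97141625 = -0.00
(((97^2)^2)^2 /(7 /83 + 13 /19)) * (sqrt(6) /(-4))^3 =-12359632778332467497 * sqrt(6) /12928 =-2341800256427299.87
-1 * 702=-702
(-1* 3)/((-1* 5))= 3/5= 0.60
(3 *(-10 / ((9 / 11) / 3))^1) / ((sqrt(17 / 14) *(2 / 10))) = -550 *sqrt(238) / 17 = -499.12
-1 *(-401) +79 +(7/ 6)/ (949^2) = 2593730887/ 5403606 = 480.00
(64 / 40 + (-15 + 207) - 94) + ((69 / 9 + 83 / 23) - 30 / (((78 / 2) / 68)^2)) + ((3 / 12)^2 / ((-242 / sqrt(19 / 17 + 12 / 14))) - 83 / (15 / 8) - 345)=-4309841 / 11661 - sqrt(27965) / 460768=-369.59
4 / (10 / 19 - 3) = -1.62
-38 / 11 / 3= -38 / 33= -1.15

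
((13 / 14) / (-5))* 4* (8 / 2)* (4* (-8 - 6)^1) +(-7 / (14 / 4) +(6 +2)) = 862 / 5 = 172.40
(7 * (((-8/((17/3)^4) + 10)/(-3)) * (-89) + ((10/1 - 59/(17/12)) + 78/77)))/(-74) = -2564109743/101979141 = -25.14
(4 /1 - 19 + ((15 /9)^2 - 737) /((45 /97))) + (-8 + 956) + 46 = -244481 /405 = -603.66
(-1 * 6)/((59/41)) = -246/59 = -4.17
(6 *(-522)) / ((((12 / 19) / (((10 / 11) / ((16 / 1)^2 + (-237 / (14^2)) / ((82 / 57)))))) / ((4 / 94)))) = -1594020960 / 2120177191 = -0.75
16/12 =4/3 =1.33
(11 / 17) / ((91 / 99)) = 0.70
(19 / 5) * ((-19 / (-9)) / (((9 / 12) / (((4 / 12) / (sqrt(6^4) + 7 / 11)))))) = 15884 / 163215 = 0.10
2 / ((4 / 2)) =1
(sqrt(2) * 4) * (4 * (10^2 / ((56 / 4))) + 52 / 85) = 165.09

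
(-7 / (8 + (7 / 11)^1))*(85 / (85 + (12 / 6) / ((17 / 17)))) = -1309 / 1653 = -0.79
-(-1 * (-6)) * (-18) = 108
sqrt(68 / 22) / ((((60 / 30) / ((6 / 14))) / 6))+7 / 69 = 7 / 69+9*sqrt(374) / 77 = 2.36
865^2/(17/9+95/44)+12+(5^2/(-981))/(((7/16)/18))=32298297424/174727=184850.07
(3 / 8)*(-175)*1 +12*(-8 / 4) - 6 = -765 / 8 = -95.62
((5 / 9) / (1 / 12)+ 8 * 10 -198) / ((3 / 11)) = -3674 / 9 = -408.22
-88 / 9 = -9.78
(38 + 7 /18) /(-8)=-691 /144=-4.80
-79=-79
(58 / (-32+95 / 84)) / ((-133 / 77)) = 1.09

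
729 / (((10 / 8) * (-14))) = -41.66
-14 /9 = -1.56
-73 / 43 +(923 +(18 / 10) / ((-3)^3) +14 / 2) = 598712 / 645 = 928.24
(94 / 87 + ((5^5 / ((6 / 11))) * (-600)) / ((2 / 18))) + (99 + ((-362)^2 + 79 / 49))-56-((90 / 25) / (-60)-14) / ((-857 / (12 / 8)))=-11254786224888667 / 365339100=-30806410.33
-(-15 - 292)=307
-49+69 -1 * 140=-120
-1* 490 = -490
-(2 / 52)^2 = -0.00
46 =46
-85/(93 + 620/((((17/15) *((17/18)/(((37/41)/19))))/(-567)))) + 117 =408459983924/3490947417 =117.01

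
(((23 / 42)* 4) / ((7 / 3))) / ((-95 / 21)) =-0.21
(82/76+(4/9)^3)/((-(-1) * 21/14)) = 32321/41553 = 0.78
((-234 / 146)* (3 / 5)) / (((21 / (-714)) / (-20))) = -47736 / 73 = -653.92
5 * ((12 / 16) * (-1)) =-15 / 4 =-3.75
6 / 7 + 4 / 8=19 / 14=1.36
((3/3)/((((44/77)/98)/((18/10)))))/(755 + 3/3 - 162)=343/660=0.52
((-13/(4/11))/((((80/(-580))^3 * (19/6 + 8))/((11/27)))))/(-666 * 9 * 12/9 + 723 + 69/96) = -38363897/560995020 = -0.07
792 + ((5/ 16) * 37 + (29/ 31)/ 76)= 7572889/ 9424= 803.57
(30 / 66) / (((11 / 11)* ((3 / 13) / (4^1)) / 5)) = 1300 / 33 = 39.39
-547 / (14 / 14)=-547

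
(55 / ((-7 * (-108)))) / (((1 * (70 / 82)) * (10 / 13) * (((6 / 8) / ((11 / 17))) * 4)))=64493 / 2698920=0.02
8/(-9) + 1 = 0.11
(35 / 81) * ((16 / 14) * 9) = 40 / 9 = 4.44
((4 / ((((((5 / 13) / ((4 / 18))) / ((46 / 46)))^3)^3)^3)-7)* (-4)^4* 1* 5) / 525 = -776382585697556589611082323557229487820474667776 / 45491176734262751545689759738743305206298828125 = -17.07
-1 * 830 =-830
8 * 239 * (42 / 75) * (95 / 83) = 508592 / 415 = 1225.52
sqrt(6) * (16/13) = 16 * sqrt(6)/13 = 3.01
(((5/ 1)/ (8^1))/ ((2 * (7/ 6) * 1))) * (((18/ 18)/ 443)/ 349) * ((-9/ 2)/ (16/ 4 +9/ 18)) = -15/ 8657992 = -0.00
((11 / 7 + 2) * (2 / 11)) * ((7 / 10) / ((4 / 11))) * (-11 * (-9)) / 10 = 99 / 8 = 12.38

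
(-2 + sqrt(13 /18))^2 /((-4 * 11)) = -85 /792 + sqrt(26) /66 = -0.03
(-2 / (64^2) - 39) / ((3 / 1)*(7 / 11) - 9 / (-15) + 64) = -4393015 / 7491584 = -0.59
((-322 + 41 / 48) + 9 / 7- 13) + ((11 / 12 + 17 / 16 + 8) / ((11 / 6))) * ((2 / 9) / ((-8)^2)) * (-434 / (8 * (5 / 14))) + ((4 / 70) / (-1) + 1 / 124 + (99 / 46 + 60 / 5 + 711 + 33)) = 534266481041 / 1264919040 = 422.37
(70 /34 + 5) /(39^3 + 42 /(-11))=440 /3697313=0.00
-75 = -75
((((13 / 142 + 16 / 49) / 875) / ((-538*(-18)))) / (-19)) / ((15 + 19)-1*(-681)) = -2909 / 800952757605000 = -0.00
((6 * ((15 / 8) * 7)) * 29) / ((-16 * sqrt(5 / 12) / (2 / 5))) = -1827 * sqrt(15) / 80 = -88.45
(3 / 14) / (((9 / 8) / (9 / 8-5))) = -31 / 42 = -0.74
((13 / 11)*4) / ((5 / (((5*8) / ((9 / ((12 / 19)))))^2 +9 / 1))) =15.96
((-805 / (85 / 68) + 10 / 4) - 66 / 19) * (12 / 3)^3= -784288 / 19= -41278.32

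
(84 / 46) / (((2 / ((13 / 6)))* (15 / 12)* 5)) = 0.32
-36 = -36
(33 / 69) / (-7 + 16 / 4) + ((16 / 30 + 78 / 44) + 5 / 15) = 18823 / 7590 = 2.48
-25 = -25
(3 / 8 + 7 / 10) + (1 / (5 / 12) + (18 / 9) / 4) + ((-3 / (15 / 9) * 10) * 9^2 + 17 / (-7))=-407807 / 280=-1456.45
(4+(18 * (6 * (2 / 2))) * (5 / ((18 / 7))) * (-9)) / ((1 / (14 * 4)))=-105616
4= 4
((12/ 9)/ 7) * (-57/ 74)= -38/ 259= -0.15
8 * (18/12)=12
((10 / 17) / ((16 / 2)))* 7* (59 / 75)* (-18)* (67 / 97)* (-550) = 4565715 / 1649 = 2768.78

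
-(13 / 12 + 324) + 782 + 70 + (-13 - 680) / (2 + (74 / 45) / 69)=1739069 / 9426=184.50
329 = 329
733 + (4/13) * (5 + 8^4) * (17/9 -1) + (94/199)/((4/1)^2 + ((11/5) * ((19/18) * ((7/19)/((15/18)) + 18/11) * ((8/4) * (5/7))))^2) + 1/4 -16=4999202076701/2718585168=1838.90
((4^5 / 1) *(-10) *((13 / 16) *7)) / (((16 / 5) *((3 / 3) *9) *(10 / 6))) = -3640 / 3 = -1213.33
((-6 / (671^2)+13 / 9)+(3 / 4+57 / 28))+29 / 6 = 257087233 / 28365183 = 9.06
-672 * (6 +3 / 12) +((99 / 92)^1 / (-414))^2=-4200.00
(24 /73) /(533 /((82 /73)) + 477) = 48 /138919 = 0.00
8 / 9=0.89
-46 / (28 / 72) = -828 / 7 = -118.29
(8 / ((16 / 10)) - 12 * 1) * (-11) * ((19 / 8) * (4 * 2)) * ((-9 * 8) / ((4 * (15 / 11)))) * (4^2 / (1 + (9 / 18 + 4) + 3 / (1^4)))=-3089856 / 85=-36351.25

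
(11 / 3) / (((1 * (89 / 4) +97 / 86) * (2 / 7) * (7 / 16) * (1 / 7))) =105952 / 12063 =8.78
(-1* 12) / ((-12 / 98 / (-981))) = -96138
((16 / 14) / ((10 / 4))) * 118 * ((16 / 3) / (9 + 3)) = 7552 / 315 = 23.97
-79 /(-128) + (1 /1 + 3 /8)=255 /128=1.99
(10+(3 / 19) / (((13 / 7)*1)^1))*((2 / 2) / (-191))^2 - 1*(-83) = 747899472 / 9010807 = 83.00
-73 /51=-1.43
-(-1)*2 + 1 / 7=15 / 7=2.14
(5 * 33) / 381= 55 / 127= 0.43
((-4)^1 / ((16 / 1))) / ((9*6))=-1 / 216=-0.00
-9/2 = -4.50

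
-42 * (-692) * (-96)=-2790144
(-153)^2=23409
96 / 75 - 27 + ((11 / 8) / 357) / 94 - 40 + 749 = 4585902323 / 6711600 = 683.28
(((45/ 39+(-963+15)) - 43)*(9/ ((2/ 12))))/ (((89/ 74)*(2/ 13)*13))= -25710264/ 1157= -22221.49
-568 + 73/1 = -495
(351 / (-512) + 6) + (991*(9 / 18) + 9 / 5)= 1286693 / 2560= 502.61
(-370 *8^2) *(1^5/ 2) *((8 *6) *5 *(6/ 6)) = -2841600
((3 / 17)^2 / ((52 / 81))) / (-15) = -243 / 75140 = -0.00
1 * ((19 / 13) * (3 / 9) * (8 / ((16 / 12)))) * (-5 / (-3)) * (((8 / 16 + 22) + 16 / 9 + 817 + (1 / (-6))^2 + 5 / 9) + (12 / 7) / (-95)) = 20153723 / 4914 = 4101.29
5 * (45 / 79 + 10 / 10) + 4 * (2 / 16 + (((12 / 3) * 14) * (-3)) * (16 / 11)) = -1684307 / 1738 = -969.11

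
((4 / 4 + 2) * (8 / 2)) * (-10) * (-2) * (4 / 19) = 50.53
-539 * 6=-3234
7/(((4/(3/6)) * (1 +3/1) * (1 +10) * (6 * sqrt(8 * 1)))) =7 * sqrt(2)/8448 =0.00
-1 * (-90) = 90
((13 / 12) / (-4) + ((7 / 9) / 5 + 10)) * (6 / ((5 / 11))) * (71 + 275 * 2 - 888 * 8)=-169178207 / 200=-845891.04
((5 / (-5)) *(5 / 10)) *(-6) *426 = 1278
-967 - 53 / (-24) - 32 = -23923 / 24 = -996.79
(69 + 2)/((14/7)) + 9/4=37.75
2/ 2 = 1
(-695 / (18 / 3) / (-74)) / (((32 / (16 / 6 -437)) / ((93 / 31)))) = -63.74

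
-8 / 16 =-1 / 2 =-0.50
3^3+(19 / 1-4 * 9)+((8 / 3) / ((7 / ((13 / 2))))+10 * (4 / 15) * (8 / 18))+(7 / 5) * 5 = 3905 / 189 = 20.66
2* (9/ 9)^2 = 2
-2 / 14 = -1 / 7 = -0.14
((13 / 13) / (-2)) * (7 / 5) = -7 / 10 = -0.70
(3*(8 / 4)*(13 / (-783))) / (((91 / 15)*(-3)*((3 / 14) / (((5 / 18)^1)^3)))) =625 / 1141614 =0.00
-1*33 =-33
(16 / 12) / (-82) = -2 / 123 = -0.02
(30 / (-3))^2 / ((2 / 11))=550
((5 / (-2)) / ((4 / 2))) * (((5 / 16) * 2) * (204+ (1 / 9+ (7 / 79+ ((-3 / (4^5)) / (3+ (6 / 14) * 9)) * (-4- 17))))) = -59470798525 / 372768768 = -159.54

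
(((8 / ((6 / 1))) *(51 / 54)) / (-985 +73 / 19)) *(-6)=646 / 83889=0.01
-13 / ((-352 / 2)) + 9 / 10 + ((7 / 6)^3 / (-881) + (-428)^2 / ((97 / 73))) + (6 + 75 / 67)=137868.22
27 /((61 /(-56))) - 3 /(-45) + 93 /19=-344666 /17385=-19.83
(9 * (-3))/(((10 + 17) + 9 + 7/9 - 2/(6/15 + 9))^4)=-864420850107/57230078566591921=-0.00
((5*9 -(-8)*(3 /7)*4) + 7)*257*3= 354660 /7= 50665.71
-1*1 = -1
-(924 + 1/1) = -925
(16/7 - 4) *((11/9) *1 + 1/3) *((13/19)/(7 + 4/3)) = -104/475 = -0.22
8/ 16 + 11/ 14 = 9/ 7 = 1.29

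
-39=-39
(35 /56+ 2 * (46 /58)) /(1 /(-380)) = -48735 /58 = -840.26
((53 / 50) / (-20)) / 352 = -53 / 352000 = -0.00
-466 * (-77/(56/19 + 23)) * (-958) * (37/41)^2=-1078908.38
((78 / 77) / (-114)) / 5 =-13 / 7315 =-0.00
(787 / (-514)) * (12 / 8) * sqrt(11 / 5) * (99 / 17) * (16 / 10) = -467478 * sqrt(55) / 109225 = -31.74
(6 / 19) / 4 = 3 / 38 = 0.08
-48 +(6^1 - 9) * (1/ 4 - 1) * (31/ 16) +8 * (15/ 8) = -1833/ 64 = -28.64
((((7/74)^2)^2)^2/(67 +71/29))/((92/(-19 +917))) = 75063473821/83304997511438623744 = 0.00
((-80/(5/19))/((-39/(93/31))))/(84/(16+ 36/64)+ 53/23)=1852880/584441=3.17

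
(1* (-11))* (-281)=3091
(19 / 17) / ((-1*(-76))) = 1 / 68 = 0.01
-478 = -478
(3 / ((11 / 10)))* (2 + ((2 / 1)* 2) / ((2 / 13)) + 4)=960 / 11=87.27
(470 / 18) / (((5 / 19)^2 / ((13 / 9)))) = 220571 / 405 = 544.62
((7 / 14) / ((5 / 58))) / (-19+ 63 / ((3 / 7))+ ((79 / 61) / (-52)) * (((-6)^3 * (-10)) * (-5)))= 22997 / 1574020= 0.01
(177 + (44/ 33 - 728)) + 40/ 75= -8237/ 15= -549.13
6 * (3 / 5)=18 / 5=3.60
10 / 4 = 5 / 2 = 2.50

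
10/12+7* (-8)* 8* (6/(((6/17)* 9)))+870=443/18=24.61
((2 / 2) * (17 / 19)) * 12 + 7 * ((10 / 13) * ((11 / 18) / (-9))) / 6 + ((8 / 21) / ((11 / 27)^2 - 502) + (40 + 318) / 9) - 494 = -136351088838281 / 307410636078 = -443.55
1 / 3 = 0.33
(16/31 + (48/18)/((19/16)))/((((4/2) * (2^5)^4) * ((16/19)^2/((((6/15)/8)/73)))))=1159/911204155392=0.00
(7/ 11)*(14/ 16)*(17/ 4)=833/ 352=2.37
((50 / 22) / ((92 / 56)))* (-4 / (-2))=700 / 253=2.77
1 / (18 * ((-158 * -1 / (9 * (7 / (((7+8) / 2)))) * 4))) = 7 / 9480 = 0.00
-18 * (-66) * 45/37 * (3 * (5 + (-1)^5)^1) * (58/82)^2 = 539518320/62197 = 8674.35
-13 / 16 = -0.81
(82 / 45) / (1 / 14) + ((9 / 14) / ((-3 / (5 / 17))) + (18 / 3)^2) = 61.45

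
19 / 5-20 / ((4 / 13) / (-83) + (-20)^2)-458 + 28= -229959744 / 539495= -426.25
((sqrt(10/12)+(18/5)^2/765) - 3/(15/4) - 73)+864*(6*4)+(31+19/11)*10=sqrt(30)/6+490629321/23375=20990.40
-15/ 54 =-0.28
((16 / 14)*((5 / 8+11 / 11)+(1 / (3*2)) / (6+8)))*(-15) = -1375 / 49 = -28.06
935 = 935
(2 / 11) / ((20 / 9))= 9 / 110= 0.08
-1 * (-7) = 7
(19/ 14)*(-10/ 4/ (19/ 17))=-3.04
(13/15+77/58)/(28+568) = 0.00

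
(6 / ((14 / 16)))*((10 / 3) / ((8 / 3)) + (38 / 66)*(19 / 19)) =964 / 77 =12.52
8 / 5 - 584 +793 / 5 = -2119 / 5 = -423.80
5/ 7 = 0.71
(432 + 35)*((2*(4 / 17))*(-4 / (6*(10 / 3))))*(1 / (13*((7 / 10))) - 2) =642592 / 7735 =83.08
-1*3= -3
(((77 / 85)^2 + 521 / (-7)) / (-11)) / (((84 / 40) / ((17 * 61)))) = 454172084 / 137445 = 3304.39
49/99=0.49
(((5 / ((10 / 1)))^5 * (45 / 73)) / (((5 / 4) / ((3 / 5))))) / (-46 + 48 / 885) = -59 / 293168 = -0.00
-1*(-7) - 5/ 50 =69/ 10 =6.90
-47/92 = -0.51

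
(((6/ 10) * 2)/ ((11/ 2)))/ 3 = 4/ 55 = 0.07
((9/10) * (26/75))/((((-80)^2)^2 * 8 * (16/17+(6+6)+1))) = 221/3235840000000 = 0.00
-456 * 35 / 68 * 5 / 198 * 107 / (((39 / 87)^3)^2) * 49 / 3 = -10369540084409975 / 8123519547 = -1276483.67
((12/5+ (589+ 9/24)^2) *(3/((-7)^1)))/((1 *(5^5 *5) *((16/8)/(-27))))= 9003708333/70000000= 128.62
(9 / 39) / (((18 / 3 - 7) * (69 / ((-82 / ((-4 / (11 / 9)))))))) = -0.08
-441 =-441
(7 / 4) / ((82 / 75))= 525 / 328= 1.60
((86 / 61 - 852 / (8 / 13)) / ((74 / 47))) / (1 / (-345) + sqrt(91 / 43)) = -943944306975 * sqrt(3913) / 97784362496 - 117651029565 / 97784362496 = -605.06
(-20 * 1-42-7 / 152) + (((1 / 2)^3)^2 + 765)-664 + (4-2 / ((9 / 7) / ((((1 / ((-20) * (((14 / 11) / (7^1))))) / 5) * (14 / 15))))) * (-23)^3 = -203560812779 / 4104000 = -49600.59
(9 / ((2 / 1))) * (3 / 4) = 27 / 8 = 3.38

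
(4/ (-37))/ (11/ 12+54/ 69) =-1104/ 17353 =-0.06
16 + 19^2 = 377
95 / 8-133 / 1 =-969 / 8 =-121.12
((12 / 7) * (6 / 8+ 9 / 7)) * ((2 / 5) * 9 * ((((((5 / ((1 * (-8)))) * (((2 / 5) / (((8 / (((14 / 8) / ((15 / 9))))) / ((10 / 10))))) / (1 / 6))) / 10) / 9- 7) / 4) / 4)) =-4926339 / 896000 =-5.50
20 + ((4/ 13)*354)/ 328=10837/ 533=20.33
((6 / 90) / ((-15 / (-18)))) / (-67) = -2 / 1675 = -0.00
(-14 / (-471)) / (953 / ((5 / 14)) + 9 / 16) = 1120 / 100566507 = 0.00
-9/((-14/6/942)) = 25434/7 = 3633.43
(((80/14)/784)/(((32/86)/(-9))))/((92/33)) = -63855/1009792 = -0.06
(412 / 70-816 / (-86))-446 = -648092 / 1505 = -430.63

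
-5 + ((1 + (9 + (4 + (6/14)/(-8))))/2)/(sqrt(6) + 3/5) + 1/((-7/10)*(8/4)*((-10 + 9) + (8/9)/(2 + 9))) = -2378235/479024 + 19525*sqrt(6)/15792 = -1.94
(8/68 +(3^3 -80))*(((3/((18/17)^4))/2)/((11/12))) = -4416787/64152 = -68.85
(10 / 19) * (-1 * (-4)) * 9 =360 / 19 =18.95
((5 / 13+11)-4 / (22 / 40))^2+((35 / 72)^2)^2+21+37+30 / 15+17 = 51637008812977 / 549543481344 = 93.96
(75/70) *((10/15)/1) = 5/7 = 0.71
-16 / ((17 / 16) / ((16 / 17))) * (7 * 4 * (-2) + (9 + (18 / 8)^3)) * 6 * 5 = 4375680 / 289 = 15140.76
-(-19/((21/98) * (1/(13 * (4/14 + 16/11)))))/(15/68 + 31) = 4501328/70059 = 64.25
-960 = -960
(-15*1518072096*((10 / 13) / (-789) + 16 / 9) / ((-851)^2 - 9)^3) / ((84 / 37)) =-79973065878595 / 1704353126825099692032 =-0.00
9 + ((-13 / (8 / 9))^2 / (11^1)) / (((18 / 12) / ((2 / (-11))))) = 12861 / 1936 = 6.64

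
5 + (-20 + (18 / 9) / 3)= -43 / 3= -14.33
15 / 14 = 1.07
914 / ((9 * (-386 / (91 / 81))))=-41587 / 140697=-0.30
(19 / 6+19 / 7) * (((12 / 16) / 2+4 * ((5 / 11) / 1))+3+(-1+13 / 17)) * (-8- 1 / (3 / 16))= -9159995 / 23562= -388.76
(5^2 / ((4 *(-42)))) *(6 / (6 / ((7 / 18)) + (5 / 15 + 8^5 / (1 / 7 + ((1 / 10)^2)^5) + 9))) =-150000000105 / 38539328000002912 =-0.00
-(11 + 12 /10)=-61 /5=-12.20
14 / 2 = 7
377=377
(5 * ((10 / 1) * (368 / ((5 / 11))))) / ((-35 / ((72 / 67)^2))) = -41969664 / 31423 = -1335.64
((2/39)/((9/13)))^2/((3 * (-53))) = -4/115911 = -0.00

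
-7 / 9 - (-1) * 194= 193.22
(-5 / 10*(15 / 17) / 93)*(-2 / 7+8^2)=-1115 / 3689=-0.30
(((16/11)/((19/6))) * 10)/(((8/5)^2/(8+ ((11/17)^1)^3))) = 15238125/1026817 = 14.84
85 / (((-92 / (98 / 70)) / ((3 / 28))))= -51 / 368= -0.14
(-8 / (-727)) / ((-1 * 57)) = -0.00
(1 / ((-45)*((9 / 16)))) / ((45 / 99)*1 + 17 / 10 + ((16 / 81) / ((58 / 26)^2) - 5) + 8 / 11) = 296032 / 15574753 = 0.02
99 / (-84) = -33 / 28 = -1.18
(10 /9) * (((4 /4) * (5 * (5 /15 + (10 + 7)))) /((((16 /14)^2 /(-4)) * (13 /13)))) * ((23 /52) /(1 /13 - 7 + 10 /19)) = 1391845 /68256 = 20.39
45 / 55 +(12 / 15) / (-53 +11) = 923 / 1155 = 0.80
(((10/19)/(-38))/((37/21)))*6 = -630/13357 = -0.05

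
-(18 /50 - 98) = 2441 /25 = 97.64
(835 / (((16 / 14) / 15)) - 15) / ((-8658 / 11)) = -24695 / 1776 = -13.90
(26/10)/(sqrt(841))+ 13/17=2106/2465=0.85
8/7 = 1.14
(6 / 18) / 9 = 1 / 27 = 0.04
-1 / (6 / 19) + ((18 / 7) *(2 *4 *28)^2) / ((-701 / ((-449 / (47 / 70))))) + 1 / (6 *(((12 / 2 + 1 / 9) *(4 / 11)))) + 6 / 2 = 486626555983 / 3953640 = 123083.17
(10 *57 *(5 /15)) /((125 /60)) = 456 /5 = 91.20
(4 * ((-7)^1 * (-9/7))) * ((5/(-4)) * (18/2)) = -405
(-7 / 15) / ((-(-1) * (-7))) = 1 / 15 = 0.07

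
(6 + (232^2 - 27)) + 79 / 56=53804.41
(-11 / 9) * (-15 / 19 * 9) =165 / 19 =8.68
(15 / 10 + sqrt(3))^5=5643 / 32 + 1629 * sqrt(3) / 16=352.69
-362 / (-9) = 362 / 9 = 40.22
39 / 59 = 0.66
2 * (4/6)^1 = 4/3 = 1.33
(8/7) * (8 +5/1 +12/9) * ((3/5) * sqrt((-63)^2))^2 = 585144/25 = 23405.76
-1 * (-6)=6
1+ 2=3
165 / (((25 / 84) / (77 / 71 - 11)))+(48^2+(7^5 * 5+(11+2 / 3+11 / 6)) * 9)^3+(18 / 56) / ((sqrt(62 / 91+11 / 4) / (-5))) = 1240503915252063840651 / 2840 - 45 * sqrt(113659) / 17486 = 436797153257768957.11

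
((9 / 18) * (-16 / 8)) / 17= -1 / 17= -0.06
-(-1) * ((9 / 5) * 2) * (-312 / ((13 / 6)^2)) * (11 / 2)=-85536 / 65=-1315.94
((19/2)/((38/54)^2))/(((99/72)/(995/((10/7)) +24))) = 190998/19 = 10052.53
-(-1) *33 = 33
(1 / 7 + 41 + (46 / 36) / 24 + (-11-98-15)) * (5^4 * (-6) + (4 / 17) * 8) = 7977461741 / 25704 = 310358.77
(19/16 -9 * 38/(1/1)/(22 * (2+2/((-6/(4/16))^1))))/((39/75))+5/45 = -13.20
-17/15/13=-17/195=-0.09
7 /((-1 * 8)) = -0.88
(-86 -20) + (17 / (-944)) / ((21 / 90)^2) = -106.33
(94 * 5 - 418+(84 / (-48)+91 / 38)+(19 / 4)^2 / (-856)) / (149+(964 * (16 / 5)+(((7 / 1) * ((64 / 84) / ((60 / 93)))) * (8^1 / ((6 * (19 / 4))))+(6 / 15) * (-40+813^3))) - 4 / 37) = 22798120725 / 93132169550233984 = 0.00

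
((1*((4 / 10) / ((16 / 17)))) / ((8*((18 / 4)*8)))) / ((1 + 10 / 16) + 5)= 0.00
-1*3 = -3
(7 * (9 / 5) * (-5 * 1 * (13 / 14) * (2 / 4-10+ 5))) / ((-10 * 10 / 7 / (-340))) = 125307 / 20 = 6265.35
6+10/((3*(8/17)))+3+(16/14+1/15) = 2421/140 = 17.29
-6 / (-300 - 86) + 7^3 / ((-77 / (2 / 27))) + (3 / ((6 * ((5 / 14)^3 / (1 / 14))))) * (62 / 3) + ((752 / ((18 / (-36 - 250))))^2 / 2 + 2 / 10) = 1534397440910846 / 21495375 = 71382678.41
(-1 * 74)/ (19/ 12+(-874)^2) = -888/ 9166531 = -0.00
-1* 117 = -117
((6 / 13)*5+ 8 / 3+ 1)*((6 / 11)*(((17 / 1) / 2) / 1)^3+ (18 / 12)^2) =576209 / 286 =2014.72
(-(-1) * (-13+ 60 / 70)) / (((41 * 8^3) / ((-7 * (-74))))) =-3145 / 10496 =-0.30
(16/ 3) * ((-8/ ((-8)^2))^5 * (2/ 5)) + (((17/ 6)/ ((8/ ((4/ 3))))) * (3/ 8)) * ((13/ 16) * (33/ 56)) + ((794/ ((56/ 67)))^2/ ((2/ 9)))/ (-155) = -2445135597427/ 93327360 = -26199.56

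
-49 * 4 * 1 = -196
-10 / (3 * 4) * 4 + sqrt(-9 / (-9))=-2.33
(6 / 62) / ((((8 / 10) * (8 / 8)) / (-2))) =-15 / 62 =-0.24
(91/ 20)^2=8281/ 400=20.70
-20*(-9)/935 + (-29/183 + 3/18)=4579/22814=0.20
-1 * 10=-10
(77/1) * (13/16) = 1001/16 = 62.56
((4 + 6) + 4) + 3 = 17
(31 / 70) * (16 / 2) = 124 / 35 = 3.54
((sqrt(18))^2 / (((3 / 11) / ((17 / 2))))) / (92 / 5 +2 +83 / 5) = 15.16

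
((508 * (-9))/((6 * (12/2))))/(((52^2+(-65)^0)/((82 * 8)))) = -83312/2705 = -30.80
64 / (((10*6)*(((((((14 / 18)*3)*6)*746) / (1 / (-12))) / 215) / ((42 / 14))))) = -43 / 7833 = -0.01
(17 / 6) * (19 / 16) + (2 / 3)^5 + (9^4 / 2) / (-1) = -25481981 / 7776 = -3277.00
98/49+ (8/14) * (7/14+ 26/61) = 2.53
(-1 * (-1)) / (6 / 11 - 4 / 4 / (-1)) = 11 / 17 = 0.65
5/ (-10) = -1/ 2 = -0.50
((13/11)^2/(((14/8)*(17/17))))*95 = 64220/847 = 75.82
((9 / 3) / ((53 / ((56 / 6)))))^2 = 784 / 2809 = 0.28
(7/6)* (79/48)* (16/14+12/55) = 10349/3960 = 2.61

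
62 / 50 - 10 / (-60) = 211 / 150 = 1.41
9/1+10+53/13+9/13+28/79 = 24775/1027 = 24.12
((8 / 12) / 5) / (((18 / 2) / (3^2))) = 2 / 15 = 0.13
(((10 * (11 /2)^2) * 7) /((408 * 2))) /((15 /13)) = 11011 /4896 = 2.25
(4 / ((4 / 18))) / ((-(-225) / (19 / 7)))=38 / 175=0.22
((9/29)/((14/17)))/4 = 153/1624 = 0.09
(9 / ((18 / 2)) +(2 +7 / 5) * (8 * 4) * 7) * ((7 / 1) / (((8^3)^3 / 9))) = 240219 / 671088640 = 0.00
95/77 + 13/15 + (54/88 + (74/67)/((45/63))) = 263749/61908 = 4.26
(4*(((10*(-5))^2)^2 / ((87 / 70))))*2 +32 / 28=24500000696 / 609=40229886.20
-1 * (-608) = 608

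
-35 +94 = 59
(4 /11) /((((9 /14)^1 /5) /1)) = 280 /99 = 2.83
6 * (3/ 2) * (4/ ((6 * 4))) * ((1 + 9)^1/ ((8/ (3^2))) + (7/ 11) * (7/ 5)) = 8013/ 440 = 18.21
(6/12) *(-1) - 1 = -3/2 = -1.50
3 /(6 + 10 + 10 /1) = 3 /26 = 0.12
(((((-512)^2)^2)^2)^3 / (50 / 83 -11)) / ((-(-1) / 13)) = -113631962710373204447053551870680396472087807937192491043401544761344 / 863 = -131670872202054698084650700000000000000000000000000000000000000000.00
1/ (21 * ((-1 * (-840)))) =1/ 17640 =0.00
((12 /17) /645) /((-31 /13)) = -52 /113305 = -0.00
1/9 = 0.11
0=0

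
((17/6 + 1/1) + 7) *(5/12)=4.51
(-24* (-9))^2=46656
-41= -41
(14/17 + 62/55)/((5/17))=1824/275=6.63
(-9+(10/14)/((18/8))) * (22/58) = -6017/1827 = -3.29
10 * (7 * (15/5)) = 210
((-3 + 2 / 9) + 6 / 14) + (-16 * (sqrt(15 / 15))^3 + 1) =-1093 / 63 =-17.35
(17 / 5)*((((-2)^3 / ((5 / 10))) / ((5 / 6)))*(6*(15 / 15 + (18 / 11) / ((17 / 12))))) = -844.10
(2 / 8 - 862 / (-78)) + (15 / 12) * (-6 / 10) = 823 / 78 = 10.55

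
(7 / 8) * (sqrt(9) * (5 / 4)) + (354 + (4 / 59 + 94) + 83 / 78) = 33312085 / 73632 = 452.41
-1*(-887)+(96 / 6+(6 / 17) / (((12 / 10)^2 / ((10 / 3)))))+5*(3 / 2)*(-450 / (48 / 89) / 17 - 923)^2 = 2359781389199 / 332928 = 7087963.13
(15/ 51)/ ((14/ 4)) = 10/ 119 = 0.08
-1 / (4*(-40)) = 1 / 160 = 0.01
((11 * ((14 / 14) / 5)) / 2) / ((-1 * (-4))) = 11 / 40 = 0.28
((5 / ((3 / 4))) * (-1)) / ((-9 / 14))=280 / 27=10.37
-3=-3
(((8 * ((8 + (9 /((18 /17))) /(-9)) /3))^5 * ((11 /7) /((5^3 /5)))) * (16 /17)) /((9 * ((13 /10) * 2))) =5954307088007168 /998899160805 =5960.87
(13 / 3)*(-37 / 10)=-481 / 30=-16.03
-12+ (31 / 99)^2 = -116651 / 9801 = -11.90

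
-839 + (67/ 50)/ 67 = -41949/ 50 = -838.98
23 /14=1.64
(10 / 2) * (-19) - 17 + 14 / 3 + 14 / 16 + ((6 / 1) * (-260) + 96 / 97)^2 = 548824716229 / 225816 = 2430406.69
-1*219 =-219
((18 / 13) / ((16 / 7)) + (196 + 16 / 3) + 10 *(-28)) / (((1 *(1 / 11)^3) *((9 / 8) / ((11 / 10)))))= -71316311 / 702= -101590.19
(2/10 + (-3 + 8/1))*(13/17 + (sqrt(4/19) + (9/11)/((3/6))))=52*sqrt(19)/95 + 11674/935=14.87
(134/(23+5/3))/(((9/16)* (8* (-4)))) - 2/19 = -1717/4218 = -0.41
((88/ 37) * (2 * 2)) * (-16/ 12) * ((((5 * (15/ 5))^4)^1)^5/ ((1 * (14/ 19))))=-5724405922978817265926641.00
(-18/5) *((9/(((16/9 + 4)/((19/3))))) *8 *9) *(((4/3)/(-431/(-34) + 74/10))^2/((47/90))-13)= 1182208057545708/35586378295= 33220.80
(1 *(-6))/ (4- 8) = 3/ 2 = 1.50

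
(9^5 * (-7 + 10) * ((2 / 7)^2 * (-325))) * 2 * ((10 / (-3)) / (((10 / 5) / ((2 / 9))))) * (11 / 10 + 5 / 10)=272937600 / 49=5570155.10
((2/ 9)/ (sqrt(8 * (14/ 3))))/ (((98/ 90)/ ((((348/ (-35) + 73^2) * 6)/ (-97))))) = -558501 * sqrt(21)/ 232897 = -10.99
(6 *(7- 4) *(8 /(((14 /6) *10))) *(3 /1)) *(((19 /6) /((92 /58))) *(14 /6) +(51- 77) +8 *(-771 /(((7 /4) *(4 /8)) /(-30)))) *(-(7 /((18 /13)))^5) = -156082062151889237 /12072240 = -12929005897.16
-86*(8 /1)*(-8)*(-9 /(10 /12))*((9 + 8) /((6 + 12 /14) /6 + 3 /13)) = -459793152 /625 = -735669.04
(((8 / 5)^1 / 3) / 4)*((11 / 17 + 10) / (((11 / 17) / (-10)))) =-21.94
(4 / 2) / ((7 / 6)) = 12 / 7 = 1.71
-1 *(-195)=195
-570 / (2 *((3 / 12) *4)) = -285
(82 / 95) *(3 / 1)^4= 69.92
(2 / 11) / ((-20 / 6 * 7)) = -3 / 385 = -0.01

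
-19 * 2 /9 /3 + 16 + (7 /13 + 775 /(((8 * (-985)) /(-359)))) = 27901531 /553176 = 50.44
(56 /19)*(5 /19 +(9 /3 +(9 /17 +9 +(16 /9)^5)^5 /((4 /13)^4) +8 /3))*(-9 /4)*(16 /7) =-1046006385186263760041295909367561701052396 /40885756266975428616579439535097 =-25583637938.75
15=15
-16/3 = -5.33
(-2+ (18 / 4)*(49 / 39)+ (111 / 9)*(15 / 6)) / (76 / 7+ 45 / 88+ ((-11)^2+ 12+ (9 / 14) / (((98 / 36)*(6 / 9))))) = 40597480 / 170364129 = 0.24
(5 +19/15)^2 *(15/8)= 73.63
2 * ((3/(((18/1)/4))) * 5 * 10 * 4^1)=800/3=266.67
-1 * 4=-4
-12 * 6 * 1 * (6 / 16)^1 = -27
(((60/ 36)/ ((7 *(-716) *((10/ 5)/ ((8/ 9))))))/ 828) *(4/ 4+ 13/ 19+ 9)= -145/ 76032756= -0.00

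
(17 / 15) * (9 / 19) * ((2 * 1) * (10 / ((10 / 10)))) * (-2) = -408 / 19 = -21.47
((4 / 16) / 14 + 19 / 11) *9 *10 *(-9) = -435375 / 308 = -1413.56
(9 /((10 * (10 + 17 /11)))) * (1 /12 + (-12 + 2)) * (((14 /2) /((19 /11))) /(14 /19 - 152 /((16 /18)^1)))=302379 /16433800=0.02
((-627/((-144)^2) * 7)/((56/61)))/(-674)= 12749/37269504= 0.00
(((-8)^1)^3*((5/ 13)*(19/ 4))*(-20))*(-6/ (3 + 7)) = -145920/ 13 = -11224.62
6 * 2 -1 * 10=2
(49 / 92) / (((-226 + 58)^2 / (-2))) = -1 / 26496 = -0.00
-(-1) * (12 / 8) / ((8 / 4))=3 / 4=0.75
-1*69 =-69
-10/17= -0.59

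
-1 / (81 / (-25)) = 25 / 81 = 0.31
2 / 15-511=-7663 / 15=-510.87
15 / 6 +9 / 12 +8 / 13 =201 / 52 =3.87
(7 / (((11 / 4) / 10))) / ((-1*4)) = -6.36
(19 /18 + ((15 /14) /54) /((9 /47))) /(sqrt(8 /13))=2629 * sqrt(26) /9072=1.48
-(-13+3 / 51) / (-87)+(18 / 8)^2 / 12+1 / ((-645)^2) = 3585196327 / 13126420800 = 0.27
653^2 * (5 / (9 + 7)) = 2132045 / 16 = 133252.81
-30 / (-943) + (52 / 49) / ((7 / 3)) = 157398 / 323449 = 0.49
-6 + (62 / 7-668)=-4656 / 7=-665.14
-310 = -310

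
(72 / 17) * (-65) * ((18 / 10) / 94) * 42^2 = -7429968 / 799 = -9299.08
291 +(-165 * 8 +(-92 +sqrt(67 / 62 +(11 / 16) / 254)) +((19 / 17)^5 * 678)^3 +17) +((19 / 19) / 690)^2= 9 * sqrt(13267690) / 31496 +2252635828265790249858030160829393 / 1362799614823823299047300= 1652947216.29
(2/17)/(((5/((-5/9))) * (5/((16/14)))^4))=-0.00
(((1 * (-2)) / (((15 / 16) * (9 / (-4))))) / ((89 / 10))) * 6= 512 / 801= 0.64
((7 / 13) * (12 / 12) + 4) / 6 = 0.76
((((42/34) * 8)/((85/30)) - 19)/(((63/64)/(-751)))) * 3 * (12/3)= 861883648/6069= 142014.11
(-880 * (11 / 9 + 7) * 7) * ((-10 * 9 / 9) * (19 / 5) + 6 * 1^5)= 14586880 / 9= 1620764.44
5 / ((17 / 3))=15 / 17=0.88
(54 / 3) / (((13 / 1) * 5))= 18 / 65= 0.28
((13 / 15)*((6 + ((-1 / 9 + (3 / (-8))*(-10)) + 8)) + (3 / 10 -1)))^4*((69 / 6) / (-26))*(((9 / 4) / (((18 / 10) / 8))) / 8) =-4367044228634587331 / 170061120000000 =-25679.26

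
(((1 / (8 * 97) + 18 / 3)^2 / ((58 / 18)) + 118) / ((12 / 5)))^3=1434934475629341099818473487125 / 9202547322087728052436992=155927.96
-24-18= -42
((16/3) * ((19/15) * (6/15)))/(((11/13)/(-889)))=-7026656/2475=-2839.05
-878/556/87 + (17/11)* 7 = 2873305/266046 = 10.80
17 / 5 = 3.40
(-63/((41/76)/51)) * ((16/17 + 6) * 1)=-1694952/41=-41340.29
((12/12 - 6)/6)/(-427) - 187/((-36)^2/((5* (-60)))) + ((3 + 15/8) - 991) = -86959651/92232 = -942.84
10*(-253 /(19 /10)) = -25300 /19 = -1331.58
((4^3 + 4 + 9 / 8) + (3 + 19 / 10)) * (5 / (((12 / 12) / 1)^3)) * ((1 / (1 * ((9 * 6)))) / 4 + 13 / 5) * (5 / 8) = 925477 / 1536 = 602.52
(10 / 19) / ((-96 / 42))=-35 / 152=-0.23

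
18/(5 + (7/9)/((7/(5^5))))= 81/1585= 0.05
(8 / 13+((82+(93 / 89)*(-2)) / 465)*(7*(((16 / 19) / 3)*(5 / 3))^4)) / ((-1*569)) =-61918866003496 / 52349557553106489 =-0.00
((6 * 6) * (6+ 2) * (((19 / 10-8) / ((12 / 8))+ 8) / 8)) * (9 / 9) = 708 / 5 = 141.60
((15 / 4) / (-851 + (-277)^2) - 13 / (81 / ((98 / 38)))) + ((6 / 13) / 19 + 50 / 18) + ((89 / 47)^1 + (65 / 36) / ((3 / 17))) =14.51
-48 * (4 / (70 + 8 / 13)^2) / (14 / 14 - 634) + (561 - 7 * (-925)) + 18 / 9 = 312865079962 / 44453691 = 7038.00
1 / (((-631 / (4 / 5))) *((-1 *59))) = 4 / 186145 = 0.00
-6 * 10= -60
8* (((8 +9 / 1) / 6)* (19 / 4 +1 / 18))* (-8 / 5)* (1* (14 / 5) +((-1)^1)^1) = -23528 / 75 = -313.71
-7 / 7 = -1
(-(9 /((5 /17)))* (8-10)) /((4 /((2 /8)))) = 153 /40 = 3.82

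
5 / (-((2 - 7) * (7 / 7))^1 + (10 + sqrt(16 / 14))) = 525 / 1567 - 10 * sqrt(14) / 1567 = 0.31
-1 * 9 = -9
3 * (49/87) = 49/29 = 1.69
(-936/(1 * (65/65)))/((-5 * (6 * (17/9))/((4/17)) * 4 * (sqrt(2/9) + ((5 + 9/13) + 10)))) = 985608/15903755- 355914 * sqrt(2)/270363835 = 0.06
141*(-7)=-987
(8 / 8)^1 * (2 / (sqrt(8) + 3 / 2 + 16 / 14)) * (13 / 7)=-1924 / 199 + 1456 * sqrt(2) / 199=0.68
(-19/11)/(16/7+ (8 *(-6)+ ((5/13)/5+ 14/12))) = 10374/267091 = 0.04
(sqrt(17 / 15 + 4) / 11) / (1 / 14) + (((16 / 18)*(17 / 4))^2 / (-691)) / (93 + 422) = -1156 / 28825065 + 14*sqrt(1155) / 165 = 2.88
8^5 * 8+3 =262147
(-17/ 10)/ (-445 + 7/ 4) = 34/ 8865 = 0.00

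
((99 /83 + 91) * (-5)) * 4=-153040 /83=-1843.86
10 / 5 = 2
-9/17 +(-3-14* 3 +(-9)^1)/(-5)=873/85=10.27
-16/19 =-0.84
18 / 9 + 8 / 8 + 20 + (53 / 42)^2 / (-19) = 768059 / 33516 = 22.92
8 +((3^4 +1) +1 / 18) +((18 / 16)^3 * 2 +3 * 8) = 269345 / 2304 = 116.90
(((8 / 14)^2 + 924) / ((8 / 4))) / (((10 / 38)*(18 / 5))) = 487.84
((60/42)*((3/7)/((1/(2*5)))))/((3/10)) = 1000/49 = 20.41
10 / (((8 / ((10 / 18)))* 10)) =5 / 72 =0.07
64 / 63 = 1.02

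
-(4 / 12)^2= -1 / 9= -0.11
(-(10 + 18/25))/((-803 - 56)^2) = -268/18447025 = -0.00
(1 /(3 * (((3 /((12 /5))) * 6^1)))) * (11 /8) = 11 /180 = 0.06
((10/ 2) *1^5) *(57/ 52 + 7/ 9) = 4385/ 468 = 9.37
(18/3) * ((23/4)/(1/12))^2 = 28566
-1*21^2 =-441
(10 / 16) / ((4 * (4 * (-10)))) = -1 / 256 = -0.00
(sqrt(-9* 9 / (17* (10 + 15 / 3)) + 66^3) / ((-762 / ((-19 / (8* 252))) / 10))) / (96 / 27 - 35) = -0.00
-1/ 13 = -0.08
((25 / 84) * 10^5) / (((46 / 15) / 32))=50000000 / 161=310559.01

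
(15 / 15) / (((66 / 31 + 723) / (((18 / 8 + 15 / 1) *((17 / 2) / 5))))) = 12121 / 299720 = 0.04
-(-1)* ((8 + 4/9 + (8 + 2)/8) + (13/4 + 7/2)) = 148/9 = 16.44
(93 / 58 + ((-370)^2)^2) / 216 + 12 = 1087013530429 / 12528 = 86766724.97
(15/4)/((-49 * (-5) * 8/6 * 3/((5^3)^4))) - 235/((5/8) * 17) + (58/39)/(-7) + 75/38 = 934191.22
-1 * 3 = -3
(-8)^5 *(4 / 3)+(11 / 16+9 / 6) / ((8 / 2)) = -8388503 / 192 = -43690.12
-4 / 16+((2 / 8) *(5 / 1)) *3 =3.50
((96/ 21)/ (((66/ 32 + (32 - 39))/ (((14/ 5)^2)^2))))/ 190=-1404928/ 4690625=-0.30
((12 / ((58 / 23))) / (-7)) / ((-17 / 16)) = 2208 / 3451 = 0.64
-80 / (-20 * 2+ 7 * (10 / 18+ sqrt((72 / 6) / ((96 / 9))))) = 272160 * sqrt(2) / 809279+ 1872000 / 809279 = 2.79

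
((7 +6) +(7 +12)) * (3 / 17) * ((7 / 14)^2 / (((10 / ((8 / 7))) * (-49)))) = -96 / 29155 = -0.00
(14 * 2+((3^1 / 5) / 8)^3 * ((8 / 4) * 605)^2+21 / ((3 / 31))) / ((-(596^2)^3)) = -552107 / 28685176895179325440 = -0.00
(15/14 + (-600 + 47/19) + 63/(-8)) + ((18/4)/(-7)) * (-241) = -68309/152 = -449.40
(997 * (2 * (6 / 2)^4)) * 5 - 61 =807509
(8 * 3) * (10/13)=240/13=18.46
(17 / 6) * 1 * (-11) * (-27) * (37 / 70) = 62271 / 140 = 444.79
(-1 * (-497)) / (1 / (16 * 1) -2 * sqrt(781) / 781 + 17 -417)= -39741066288 / 31979762957 + 254464 * sqrt(781) / 31979762957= -1.24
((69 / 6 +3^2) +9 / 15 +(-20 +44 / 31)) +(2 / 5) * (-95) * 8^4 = -48250099 / 310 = -155645.48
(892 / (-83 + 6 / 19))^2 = 287234704 / 2468041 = 116.38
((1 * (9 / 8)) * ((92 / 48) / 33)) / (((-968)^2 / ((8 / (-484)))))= -23 / 19954863104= -0.00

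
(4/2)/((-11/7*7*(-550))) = 1/3025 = 0.00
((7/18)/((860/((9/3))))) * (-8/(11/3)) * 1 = -7/2365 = -0.00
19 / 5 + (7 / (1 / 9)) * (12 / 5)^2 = 9167 / 25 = 366.68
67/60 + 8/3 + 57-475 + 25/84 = -86923/210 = -413.92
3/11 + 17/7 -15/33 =173/77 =2.25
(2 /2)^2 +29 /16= 45 /16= 2.81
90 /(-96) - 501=-8031 /16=-501.94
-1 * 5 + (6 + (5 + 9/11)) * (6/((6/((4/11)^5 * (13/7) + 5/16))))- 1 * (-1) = -16594159/99207416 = -0.17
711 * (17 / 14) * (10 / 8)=60435 / 56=1079.20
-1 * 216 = -216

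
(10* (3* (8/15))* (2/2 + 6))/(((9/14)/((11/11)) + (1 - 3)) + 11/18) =-7056/47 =-150.13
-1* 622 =-622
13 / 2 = 6.50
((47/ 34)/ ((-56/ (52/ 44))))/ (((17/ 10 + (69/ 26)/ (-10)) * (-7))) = 39715/ 13671196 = 0.00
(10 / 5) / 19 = 2 / 19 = 0.11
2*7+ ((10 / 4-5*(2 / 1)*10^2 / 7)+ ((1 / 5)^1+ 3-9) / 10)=-22214 / 175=-126.94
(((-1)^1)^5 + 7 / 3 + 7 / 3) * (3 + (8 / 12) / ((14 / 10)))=803 / 63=12.75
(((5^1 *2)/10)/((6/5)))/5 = 1/6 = 0.17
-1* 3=-3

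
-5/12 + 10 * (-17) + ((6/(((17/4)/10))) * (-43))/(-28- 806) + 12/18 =-1597597/9452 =-169.02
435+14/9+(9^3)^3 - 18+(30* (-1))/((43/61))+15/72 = 1199454998677/3096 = 387420865.21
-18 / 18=-1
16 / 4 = 4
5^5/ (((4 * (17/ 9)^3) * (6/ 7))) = 5315625/ 39304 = 135.24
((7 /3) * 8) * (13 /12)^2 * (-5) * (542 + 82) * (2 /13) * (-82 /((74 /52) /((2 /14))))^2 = -61454132480 /86247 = -712536.46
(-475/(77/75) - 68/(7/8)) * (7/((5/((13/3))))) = -540917/165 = -3278.28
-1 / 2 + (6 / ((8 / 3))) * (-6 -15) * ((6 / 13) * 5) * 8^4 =-11612173 / 26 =-446622.04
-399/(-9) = 133/3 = 44.33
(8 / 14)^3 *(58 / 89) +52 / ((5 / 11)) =17480004 / 152635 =114.52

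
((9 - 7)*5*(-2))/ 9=-20/ 9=-2.22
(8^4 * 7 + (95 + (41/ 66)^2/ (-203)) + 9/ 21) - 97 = 25352340851/ 884268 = 28670.43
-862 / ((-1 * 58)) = 431 / 29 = 14.86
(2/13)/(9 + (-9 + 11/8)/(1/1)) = 16/143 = 0.11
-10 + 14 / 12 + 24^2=3403 / 6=567.17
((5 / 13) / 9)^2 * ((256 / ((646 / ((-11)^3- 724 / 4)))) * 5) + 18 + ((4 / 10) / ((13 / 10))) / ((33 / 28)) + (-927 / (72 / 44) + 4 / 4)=-1991272669 / 3602742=-552.71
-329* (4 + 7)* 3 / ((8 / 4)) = -10857 / 2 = -5428.50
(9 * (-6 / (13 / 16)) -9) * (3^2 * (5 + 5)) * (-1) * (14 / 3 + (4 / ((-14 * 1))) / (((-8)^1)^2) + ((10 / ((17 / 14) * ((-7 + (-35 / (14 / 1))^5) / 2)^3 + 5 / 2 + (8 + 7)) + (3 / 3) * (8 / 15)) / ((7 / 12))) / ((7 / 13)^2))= 61994425482592407333 / 1168001844038288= 53077.34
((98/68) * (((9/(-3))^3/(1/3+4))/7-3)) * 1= -1239/221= -5.61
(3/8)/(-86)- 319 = -219475/688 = -319.00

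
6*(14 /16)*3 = 63 /4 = 15.75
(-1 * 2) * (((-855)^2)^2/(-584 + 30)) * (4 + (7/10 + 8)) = 13573697785875/554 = 24501259541.29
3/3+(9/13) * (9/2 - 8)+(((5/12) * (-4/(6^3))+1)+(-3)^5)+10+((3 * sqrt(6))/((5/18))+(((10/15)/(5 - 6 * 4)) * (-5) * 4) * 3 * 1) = -37025039/160056+54 * sqrt(6)/5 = -204.87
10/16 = 5/8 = 0.62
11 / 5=2.20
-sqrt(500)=-10* sqrt(5)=-22.36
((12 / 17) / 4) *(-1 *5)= -15 / 17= -0.88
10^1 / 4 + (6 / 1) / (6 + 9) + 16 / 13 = 537 / 130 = 4.13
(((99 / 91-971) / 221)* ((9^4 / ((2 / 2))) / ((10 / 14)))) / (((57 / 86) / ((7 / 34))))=-58101727194 / 4639895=-12522.21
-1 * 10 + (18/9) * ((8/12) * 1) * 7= -2/3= -0.67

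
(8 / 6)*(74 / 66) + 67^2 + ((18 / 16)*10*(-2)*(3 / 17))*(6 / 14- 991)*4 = 238248341 / 11781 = 20223.10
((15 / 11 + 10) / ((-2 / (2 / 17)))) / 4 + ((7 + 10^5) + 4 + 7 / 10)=374043133 / 3740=100011.53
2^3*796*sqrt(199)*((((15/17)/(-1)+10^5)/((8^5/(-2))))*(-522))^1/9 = 9810613435*sqrt(199)/4352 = 31800490.24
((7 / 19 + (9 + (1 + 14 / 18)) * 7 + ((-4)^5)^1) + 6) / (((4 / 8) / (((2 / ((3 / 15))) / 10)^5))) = -322228 / 171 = -1884.37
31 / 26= 1.19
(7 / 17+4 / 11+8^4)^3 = 449625863618794673 / 6539203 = 68758511338.28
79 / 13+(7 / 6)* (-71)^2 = 459205 / 78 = 5887.24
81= 81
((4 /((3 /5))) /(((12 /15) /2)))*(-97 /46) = -2425 /69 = -35.14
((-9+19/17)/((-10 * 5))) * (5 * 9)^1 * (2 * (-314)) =-378684/85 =-4455.11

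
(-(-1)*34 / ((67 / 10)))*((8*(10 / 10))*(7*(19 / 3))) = 361760 / 201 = 1799.80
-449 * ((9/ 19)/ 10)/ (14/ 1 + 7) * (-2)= 1347/ 665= 2.03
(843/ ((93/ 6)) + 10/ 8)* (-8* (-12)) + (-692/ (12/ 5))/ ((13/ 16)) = 6028424/ 1209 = 4986.29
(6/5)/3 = 2/5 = 0.40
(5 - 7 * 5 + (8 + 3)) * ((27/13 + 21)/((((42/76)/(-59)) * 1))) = 4259800/91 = 46810.99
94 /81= 1.16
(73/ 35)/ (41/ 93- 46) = -6789/ 148295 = -0.05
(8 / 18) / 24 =1 / 54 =0.02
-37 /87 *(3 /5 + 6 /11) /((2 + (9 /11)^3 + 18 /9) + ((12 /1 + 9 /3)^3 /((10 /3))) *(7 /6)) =-376068 /915412115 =-0.00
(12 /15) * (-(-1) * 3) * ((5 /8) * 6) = 9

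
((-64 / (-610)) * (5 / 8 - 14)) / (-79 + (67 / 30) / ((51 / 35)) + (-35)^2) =-130968 / 107099225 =-0.00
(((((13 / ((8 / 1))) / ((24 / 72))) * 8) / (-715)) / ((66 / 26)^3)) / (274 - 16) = -2197 / 169982010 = -0.00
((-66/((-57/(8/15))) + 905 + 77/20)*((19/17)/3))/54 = 1036793/165240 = 6.27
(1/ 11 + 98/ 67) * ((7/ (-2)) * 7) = -56105/ 1474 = -38.06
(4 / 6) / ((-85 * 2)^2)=1 / 43350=0.00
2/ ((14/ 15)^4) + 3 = 108249/ 19208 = 5.64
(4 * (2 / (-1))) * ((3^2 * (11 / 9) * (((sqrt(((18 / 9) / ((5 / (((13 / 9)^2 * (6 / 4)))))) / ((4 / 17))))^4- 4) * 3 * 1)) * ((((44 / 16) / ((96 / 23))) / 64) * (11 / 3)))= -216976647877 / 895795200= -242.22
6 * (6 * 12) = 432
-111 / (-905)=111 / 905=0.12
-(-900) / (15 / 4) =240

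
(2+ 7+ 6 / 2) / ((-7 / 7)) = -12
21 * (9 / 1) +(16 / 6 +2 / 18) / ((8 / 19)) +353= 39499 / 72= 548.60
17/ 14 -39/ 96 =181/ 224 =0.81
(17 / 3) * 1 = 17 / 3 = 5.67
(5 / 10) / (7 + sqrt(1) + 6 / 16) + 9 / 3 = 3.06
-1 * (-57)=57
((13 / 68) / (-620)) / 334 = -13 / 14081440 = -0.00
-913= -913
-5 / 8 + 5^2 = 195 / 8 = 24.38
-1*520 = -520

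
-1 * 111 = -111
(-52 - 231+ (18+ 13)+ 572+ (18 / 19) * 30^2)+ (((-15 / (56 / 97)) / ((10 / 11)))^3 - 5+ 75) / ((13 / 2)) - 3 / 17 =-7103896324547 / 2949646336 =-2408.39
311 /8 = 38.88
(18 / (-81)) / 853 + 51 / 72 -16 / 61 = 1670051 / 3746376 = 0.45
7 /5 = 1.40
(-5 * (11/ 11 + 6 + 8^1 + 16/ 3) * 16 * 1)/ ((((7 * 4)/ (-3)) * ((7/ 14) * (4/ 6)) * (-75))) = -244/ 35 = -6.97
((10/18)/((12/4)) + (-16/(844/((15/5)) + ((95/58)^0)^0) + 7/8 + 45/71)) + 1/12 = 22350551/12989592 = 1.72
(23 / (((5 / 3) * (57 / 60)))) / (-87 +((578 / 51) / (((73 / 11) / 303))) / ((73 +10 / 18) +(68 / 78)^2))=-0.18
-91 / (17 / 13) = -1183 / 17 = -69.59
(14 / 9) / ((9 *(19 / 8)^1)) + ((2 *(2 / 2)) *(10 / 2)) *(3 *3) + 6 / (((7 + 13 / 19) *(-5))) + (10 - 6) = 52756247 / 561735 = 93.92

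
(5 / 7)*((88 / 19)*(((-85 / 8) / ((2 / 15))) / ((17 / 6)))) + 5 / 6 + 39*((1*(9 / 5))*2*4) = 1872859 / 3990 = 469.39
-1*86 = -86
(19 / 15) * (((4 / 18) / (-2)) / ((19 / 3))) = -1 / 45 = -0.02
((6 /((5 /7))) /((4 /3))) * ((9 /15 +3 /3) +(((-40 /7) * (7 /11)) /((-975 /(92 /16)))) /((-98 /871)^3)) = -3134485311 /36975400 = -84.77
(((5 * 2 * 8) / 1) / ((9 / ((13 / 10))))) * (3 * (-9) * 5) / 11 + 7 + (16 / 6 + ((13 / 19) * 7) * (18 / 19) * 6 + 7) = -1166606 / 11913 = -97.93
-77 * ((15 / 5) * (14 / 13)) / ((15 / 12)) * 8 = -103488 / 65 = -1592.12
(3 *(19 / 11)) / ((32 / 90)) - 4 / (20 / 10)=2213 / 176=12.57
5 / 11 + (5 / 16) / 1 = 135 / 176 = 0.77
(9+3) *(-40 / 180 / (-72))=0.04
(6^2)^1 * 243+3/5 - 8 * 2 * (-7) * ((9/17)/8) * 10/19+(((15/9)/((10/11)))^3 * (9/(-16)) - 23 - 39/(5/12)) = 1070698151/124032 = 8632.43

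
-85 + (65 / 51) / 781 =-3385570 / 39831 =-85.00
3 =3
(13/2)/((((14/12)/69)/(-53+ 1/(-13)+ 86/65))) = -696348/35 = -19895.66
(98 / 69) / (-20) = -49 / 690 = -0.07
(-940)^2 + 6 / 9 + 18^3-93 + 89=889428.67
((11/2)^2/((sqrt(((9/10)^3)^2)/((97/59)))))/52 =1467125/1118286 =1.31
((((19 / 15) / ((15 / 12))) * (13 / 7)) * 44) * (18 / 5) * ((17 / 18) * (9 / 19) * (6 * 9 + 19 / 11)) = 6502704 / 875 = 7431.66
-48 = -48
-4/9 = -0.44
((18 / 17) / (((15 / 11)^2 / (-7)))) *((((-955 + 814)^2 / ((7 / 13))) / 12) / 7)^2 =-898061370921 / 1166200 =-770074.92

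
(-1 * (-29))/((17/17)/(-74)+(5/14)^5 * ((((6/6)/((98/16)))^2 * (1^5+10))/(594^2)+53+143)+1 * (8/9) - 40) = -2777744411791272/3638440607993461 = -0.76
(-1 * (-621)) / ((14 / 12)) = 3726 / 7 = 532.29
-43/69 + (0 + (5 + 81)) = 5891/69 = 85.38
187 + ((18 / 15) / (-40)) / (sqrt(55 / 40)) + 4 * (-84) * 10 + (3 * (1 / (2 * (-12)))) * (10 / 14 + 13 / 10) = -1777021 / 560 - 3 * sqrt(22) / 550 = -3173.28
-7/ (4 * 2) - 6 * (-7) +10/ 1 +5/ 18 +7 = 4205/ 72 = 58.40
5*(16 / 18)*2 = 80 / 9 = 8.89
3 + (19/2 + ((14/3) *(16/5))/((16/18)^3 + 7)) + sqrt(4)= 923039/56150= 16.44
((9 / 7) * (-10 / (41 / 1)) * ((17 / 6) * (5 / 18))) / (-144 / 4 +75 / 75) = 85 / 12054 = 0.01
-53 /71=-0.75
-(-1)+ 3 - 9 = -5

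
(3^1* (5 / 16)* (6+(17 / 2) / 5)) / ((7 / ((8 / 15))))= 11 / 20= 0.55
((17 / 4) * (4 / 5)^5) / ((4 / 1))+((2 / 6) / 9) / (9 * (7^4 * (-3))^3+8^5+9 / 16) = 0.35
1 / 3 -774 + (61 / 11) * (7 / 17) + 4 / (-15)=-2164478 / 2805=-771.65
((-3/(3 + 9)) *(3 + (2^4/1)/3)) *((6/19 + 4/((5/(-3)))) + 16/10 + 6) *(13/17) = -8.79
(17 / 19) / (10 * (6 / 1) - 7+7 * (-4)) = 17 / 475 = 0.04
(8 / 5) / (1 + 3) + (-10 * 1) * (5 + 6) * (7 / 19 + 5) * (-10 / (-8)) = -70087 / 95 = -737.76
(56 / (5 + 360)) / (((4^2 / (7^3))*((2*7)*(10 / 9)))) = 3087 / 14600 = 0.21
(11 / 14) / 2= 11 / 28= 0.39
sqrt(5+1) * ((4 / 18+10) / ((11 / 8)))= 18.21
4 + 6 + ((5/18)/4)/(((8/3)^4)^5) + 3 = 119903836481049187949/9223372036854775808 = 13.00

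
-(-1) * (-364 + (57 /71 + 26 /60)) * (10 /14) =-772687 /2982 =-259.12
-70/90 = -7/9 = -0.78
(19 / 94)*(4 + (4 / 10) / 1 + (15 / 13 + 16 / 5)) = 1.77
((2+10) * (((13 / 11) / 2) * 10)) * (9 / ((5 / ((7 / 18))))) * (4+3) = 347.45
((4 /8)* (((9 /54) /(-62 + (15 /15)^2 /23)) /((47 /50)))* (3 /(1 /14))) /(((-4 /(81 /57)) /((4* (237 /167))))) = 343413 /2833489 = 0.12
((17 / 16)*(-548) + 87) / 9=-1981 / 36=-55.03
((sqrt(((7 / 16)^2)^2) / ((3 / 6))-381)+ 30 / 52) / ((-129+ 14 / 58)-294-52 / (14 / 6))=128374561 / 150332416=0.85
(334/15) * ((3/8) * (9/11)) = 1503/220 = 6.83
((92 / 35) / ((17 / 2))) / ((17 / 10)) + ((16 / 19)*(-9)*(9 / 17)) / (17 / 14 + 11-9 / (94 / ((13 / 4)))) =-20762800 / 133799197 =-0.16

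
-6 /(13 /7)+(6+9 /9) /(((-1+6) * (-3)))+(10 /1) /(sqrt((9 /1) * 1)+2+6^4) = -936071 /253695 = -3.69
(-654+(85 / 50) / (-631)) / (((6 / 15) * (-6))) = 4126757 / 15144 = 272.50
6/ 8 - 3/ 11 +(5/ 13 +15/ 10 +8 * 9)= 42535/ 572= 74.36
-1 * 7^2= -49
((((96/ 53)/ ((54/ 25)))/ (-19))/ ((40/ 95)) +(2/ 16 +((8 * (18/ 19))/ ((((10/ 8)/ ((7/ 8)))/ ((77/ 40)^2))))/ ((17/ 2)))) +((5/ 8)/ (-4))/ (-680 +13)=959118587219/ 411061428000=2.33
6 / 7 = 0.86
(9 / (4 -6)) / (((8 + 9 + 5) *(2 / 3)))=-0.31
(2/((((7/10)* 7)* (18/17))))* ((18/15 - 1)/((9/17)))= 578/3969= 0.15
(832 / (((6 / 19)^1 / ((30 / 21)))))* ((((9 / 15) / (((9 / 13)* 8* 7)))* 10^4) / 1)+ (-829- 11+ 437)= 256702277 / 441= 582091.33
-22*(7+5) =-264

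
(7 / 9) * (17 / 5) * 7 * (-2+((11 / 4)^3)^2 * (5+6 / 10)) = 1146826919 / 25600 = 44797.93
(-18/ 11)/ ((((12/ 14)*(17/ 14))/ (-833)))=14406/ 11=1309.64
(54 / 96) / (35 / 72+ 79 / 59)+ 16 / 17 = 329339 / 263602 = 1.25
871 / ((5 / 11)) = 9581 / 5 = 1916.20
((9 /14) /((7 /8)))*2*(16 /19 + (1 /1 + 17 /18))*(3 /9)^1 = 3812 /2793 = 1.36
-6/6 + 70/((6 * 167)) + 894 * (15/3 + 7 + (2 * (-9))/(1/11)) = -166284.93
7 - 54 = -47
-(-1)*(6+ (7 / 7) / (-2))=11 / 2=5.50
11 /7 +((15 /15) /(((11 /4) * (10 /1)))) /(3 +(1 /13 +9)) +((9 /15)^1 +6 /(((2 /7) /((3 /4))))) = 4333771 /241780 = 17.92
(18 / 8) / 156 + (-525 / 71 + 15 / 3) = -35147 / 14768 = -2.38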